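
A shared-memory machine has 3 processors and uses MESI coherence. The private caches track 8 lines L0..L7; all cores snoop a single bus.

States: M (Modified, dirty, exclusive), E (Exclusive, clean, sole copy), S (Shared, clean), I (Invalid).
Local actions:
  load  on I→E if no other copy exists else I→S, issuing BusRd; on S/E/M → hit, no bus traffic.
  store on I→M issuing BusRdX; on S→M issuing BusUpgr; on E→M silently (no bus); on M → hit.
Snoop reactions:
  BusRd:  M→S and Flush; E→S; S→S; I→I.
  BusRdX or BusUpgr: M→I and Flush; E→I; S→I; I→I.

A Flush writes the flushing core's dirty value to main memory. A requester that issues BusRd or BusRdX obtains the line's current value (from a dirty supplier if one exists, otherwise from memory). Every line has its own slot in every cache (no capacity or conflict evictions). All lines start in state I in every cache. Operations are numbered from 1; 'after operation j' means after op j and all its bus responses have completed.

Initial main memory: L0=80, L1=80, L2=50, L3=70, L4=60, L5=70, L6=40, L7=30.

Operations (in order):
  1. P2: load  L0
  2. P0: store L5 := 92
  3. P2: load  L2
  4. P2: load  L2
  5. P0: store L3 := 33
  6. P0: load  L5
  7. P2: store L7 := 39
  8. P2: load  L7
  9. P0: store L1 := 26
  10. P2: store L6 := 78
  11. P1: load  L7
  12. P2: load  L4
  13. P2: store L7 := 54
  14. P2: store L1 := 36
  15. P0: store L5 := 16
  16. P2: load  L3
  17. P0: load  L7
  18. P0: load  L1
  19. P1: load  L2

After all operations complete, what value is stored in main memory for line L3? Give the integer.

step 1: P2: load  L0  ⟶  IIE  (L0)  txn=BusRd  M[L0]=80
step 2: P0: store L5 := 92  ⟶  MII  (L5)  txn=BusRdX  M[L5]=70
step 3: P2: load  L2  ⟶  IIE  (L2)  txn=BusRd  M[L2]=50
step 4: P2: load  L2  ⟶  IIE  (L2)  txn=∅  M[L2]=50
step 5: P0: store L3 := 33  ⟶  MII  (L3)  txn=BusRdX  M[L3]=70
step 6: P0: load  L5  ⟶  MII  (L5)  txn=∅  M[L5]=70
step 7: P2: store L7 := 39  ⟶  IIM  (L7)  txn=BusRdX  M[L7]=30
step 8: P2: load  L7  ⟶  IIM  (L7)  txn=∅  M[L7]=30
step 9: P0: store L1 := 26  ⟶  MII  (L1)  txn=BusRdX  M[L1]=80
step 10: P2: store L6 := 78  ⟶  IIM  (L6)  txn=BusRdX  M[L6]=40
step 11: P1: load  L7  ⟶  ISS  (L7)  txn=BusRd+Flush  M[L7]=39
step 12: P2: load  L4  ⟶  IIE  (L4)  txn=BusRd  M[L4]=60
step 13: P2: store L7 := 54  ⟶  IIM  (L7)  txn=BusUpgr  M[L7]=39
step 14: P2: store L1 := 36  ⟶  IIM  (L1)  txn=BusRdX+Flush  M[L1]=26
step 15: P0: store L5 := 16  ⟶  MII  (L5)  txn=∅  M[L5]=70
step 16: P2: load  L3  ⟶  SIS  (L3)  txn=BusRd+Flush  M[L3]=33
step 17: P0: load  L7  ⟶  SIS  (L7)  txn=BusRd+Flush  M[L7]=54
step 18: P0: load  L1  ⟶  SIS  (L1)  txn=BusRd+Flush  M[L1]=36
step 19: P1: load  L2  ⟶  ISS  (L2)  txn=BusRd  M[L2]=50

memory[L3] = 33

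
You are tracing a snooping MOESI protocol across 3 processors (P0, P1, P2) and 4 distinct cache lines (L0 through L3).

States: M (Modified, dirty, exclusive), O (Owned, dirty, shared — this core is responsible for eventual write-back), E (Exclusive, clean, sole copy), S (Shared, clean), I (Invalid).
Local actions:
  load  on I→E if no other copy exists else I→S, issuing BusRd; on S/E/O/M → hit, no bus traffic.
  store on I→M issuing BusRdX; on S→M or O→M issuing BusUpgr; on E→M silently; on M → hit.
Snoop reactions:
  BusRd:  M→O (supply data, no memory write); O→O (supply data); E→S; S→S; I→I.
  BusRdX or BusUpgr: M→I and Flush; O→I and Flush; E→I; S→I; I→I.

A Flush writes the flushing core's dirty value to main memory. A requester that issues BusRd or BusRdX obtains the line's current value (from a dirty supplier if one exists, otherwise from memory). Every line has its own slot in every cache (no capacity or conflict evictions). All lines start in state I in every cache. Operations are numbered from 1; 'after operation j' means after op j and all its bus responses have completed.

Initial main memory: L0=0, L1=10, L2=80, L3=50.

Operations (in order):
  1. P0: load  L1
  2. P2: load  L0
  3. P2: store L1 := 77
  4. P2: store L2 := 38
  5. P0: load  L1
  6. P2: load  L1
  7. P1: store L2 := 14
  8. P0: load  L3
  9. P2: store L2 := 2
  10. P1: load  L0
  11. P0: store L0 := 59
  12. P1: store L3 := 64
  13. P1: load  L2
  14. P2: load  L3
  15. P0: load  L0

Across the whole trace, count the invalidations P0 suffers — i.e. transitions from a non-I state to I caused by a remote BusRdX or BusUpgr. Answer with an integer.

invalidations = 2

  op1 P0: load  L1 → E/I/I on L1; bus BusRd; mem=10
  op2 P2: load  L0 → I/I/E on L0; bus BusRd; mem=0
  op3 P2: store L1 := 77 → I/I/M on L1; bus BusRdX; mem=10
  op4 P2: store L2 := 38 → I/I/M on L2; bus BusRdX; mem=80
  op5 P0: load  L1 → S/I/O on L1; bus BusRd; mem=10
  op6 P2: load  L1 → S/I/O on L1; bus (none); mem=10
  op7 P1: store L2 := 14 → I/M/I on L2; bus BusRdX Flush; mem=38
  op8 P0: load  L3 → E/I/I on L3; bus BusRd; mem=50
  op9 P2: store L2 := 2 → I/I/M on L2; bus BusRdX Flush; mem=14
  op10 P1: load  L0 → I/S/S on L0; bus BusRd; mem=0
  op11 P0: store L0 := 59 → M/I/I on L0; bus BusRdX; mem=0
  op12 P1: store L3 := 64 → I/M/I on L3; bus BusRdX; mem=50
  op13 P1: load  L2 → I/S/O on L2; bus BusRd; mem=14
  op14 P2: load  L3 → I/O/S on L3; bus BusRd; mem=50
  op15 P0: load  L0 → M/I/I on L0; bus (none); mem=0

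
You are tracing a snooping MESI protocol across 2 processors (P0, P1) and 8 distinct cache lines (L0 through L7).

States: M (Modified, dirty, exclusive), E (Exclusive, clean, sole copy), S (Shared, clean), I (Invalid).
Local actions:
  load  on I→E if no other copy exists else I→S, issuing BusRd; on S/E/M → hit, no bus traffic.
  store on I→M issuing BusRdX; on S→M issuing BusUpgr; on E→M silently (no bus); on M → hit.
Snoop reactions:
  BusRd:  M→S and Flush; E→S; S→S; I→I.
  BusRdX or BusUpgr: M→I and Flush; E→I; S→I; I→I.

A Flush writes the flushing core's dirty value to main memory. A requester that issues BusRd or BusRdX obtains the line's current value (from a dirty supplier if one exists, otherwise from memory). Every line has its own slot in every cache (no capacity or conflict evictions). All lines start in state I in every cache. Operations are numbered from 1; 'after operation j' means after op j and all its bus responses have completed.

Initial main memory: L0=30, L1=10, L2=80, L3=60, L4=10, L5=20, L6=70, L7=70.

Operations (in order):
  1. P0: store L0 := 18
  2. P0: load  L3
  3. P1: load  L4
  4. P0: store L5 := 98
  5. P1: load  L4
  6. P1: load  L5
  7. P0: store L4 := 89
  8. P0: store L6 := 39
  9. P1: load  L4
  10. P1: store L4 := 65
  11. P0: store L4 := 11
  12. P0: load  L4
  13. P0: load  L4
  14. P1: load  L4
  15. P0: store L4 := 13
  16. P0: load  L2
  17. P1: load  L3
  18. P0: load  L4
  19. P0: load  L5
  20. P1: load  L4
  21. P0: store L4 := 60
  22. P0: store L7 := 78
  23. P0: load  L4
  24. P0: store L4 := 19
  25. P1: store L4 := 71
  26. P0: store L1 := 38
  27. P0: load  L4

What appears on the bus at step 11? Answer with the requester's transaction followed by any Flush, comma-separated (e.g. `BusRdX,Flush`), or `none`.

1. P0: store L0 := 18  bus=[BusRdX]  L0: P0=M P1=I  mem[L0]=30
2. P0: load  L3  bus=[BusRd]  L3: P0=E P1=I  mem[L3]=60
3. P1: load  L4  bus=[BusRd]  L4: P0=I P1=E  mem[L4]=10
4. P0: store L5 := 98  bus=[BusRdX]  L5: P0=M P1=I  mem[L5]=20
5. P1: load  L4  bus=[-]  L4: P0=I P1=E  mem[L4]=10
6. P1: load  L5  bus=[BusRd,Flush]  L5: P0=S P1=S  mem[L5]=98
7. P0: store L4 := 89  bus=[BusRdX]  L4: P0=M P1=I  mem[L4]=10
8. P0: store L6 := 39  bus=[BusRdX]  L6: P0=M P1=I  mem[L6]=70
9. P1: load  L4  bus=[BusRd,Flush]  L4: P0=S P1=S  mem[L4]=89
10. P1: store L4 := 65  bus=[BusUpgr]  L4: P0=I P1=M  mem[L4]=89
11. P0: store L4 := 11  bus=[BusRdX,Flush]  L4: P0=M P1=I  mem[L4]=65
12. P0: load  L4  bus=[-]  L4: P0=M P1=I  mem[L4]=65
13. P0: load  L4  bus=[-]  L4: P0=M P1=I  mem[L4]=65
14. P1: load  L4  bus=[BusRd,Flush]  L4: P0=S P1=S  mem[L4]=11
15. P0: store L4 := 13  bus=[BusUpgr]  L4: P0=M P1=I  mem[L4]=11
16. P0: load  L2  bus=[BusRd]  L2: P0=E P1=I  mem[L2]=80
17. P1: load  L3  bus=[BusRd]  L3: P0=S P1=S  mem[L3]=60
18. P0: load  L4  bus=[-]  L4: P0=M P1=I  mem[L4]=11
19. P0: load  L5  bus=[-]  L5: P0=S P1=S  mem[L5]=98
20. P1: load  L4  bus=[BusRd,Flush]  L4: P0=S P1=S  mem[L4]=13
21. P0: store L4 := 60  bus=[BusUpgr]  L4: P0=M P1=I  mem[L4]=13
22. P0: store L7 := 78  bus=[BusRdX]  L7: P0=M P1=I  mem[L7]=70
23. P0: load  L4  bus=[-]  L4: P0=M P1=I  mem[L4]=13
24. P0: store L4 := 19  bus=[-]  L4: P0=M P1=I  mem[L4]=13
25. P1: store L4 := 71  bus=[BusRdX,Flush]  L4: P0=I P1=M  mem[L4]=19
26. P0: store L1 := 38  bus=[BusRdX]  L1: P0=M P1=I  mem[L1]=10
27. P0: load  L4  bus=[BusRd,Flush]  L4: P0=S P1=S  mem[L4]=71

bus = BusRdX,Flush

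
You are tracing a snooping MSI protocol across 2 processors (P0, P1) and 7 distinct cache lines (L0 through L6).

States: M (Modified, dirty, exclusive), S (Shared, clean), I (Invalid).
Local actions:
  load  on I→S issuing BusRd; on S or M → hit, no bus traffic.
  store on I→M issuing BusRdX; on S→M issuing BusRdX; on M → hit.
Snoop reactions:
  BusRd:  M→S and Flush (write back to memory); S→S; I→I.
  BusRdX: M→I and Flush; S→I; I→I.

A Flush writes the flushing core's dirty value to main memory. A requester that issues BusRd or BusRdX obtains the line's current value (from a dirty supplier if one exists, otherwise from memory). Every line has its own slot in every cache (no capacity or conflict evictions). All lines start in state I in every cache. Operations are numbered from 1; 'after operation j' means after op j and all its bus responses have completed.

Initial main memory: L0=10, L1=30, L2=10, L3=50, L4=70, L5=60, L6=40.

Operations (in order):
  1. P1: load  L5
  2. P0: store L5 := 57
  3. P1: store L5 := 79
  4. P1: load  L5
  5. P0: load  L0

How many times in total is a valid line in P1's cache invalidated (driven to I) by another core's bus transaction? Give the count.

step 1: P1: load  L5  ⟶  IS  (L5)  txn=BusRd  M[L5]=60
step 2: P0: store L5 := 57  ⟶  MI  (L5)  txn=BusRdX  M[L5]=60
step 3: P1: store L5 := 79  ⟶  IM  (L5)  txn=BusRdX+Flush  M[L5]=57
step 4: P1: load  L5  ⟶  IM  (L5)  txn=∅  M[L5]=57
step 5: P0: load  L0  ⟶  SI  (L0)  txn=BusRd  M[L0]=10

invalidations = 1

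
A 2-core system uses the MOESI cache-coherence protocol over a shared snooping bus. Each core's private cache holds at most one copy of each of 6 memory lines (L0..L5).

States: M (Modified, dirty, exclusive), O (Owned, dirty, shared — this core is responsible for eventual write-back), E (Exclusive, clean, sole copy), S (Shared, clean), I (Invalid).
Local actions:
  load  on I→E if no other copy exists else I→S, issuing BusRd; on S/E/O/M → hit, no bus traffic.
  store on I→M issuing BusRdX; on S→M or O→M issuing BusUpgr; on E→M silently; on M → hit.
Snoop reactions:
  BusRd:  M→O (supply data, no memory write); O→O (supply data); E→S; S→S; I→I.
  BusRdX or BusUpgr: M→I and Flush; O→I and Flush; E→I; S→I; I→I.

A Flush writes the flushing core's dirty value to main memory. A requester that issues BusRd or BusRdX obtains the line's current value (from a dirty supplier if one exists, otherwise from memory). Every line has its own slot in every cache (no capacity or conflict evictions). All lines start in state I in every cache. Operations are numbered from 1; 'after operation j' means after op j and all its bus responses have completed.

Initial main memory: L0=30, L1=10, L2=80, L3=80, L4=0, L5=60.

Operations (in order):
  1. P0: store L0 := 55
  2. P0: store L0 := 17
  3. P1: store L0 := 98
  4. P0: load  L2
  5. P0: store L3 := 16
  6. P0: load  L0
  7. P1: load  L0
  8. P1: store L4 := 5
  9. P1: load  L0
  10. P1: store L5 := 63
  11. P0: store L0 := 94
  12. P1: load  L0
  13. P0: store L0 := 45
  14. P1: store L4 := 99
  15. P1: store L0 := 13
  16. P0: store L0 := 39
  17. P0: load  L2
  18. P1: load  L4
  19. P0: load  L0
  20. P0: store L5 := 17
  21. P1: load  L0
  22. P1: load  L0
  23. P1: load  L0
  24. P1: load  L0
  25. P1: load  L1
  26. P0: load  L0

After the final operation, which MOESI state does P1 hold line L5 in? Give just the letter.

1. P0: store L0 := 55  bus=[BusRdX]  L0: P0=M P1=I  mem[L0]=30
2. P0: store L0 := 17  bus=[-]  L0: P0=M P1=I  mem[L0]=30
3. P1: store L0 := 98  bus=[BusRdX,Flush]  L0: P0=I P1=M  mem[L0]=17
4. P0: load  L2  bus=[BusRd]  L2: P0=E P1=I  mem[L2]=80
5. P0: store L3 := 16  bus=[BusRdX]  L3: P0=M P1=I  mem[L3]=80
6. P0: load  L0  bus=[BusRd]  L0: P0=S P1=O  mem[L0]=17
7. P1: load  L0  bus=[-]  L0: P0=S P1=O  mem[L0]=17
8. P1: store L4 := 5  bus=[BusRdX]  L4: P0=I P1=M  mem[L4]=0
9. P1: load  L0  bus=[-]  L0: P0=S P1=O  mem[L0]=17
10. P1: store L5 := 63  bus=[BusRdX]  L5: P0=I P1=M  mem[L5]=60
11. P0: store L0 := 94  bus=[BusUpgr,Flush]  L0: P0=M P1=I  mem[L0]=98
12. P1: load  L0  bus=[BusRd]  L0: P0=O P1=S  mem[L0]=98
13. P0: store L0 := 45  bus=[BusUpgr]  L0: P0=M P1=I  mem[L0]=98
14. P1: store L4 := 99  bus=[-]  L4: P0=I P1=M  mem[L4]=0
15. P1: store L0 := 13  bus=[BusRdX,Flush]  L0: P0=I P1=M  mem[L0]=45
16. P0: store L0 := 39  bus=[BusRdX,Flush]  L0: P0=M P1=I  mem[L0]=13
17. P0: load  L2  bus=[-]  L2: P0=E P1=I  mem[L2]=80
18. P1: load  L4  bus=[-]  L4: P0=I P1=M  mem[L4]=0
19. P0: load  L0  bus=[-]  L0: P0=M P1=I  mem[L0]=13
20. P0: store L5 := 17  bus=[BusRdX,Flush]  L5: P0=M P1=I  mem[L5]=63
21. P1: load  L0  bus=[BusRd]  L0: P0=O P1=S  mem[L0]=13
22. P1: load  L0  bus=[-]  L0: P0=O P1=S  mem[L0]=13
23. P1: load  L0  bus=[-]  L0: P0=O P1=S  mem[L0]=13
24. P1: load  L0  bus=[-]  L0: P0=O P1=S  mem[L0]=13
25. P1: load  L1  bus=[BusRd]  L1: P0=I P1=E  mem[L1]=10
26. P0: load  L0  bus=[-]  L0: P0=O P1=S  mem[L0]=13

state = I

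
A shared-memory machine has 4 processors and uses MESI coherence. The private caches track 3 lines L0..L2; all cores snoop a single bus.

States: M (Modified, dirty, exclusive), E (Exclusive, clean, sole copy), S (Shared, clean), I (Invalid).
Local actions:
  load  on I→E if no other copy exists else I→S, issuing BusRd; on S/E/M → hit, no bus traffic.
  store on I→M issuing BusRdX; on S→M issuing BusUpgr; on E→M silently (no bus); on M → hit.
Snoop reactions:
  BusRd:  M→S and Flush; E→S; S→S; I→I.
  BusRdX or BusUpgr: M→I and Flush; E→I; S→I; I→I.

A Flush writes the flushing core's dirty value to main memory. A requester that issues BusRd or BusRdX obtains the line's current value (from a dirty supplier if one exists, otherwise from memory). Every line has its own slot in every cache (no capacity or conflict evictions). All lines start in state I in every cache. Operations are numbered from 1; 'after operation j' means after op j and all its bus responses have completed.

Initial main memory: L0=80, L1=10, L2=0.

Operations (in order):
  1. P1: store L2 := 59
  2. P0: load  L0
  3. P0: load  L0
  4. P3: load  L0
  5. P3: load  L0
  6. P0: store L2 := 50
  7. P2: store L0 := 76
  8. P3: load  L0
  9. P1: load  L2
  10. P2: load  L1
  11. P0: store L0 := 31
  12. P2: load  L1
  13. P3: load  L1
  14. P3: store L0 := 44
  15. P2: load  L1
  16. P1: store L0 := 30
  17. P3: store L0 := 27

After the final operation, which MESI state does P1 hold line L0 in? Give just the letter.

[1] P1: store L2 := 59 | P0:I, P1:M(59), P2:I, P3:I | bus: BusRdX
[2] P0: load  L0 | P0:E(80), P1:I, P2:I, P3:I | bus: BusRd
[3] P0: load  L0 | P0:E(80), P1:I, P2:I, P3:I | bus: none
[4] P3: load  L0 | P0:S(80), P1:I, P2:I, P3:S(80) | bus: BusRd
[5] P3: load  L0 | P0:S(80), P1:I, P2:I, P3:S(80) | bus: none
[6] P0: store L2 := 50 | P0:M(50), P1:I, P2:I, P3:I | bus: BusRdX,Flush
[7] P2: store L0 := 76 | P0:I, P1:I, P2:M(76), P3:I | bus: BusRdX
[8] P3: load  L0 | P0:I, P1:I, P2:S(76), P3:S(76) | bus: BusRd,Flush
[9] P1: load  L2 | P0:S(50), P1:S(50), P2:I, P3:I | bus: BusRd,Flush
[10] P2: load  L1 | P0:I, P1:I, P2:E(10), P3:I | bus: BusRd
[11] P0: store L0 := 31 | P0:M(31), P1:I, P2:I, P3:I | bus: BusRdX
[12] P2: load  L1 | P0:I, P1:I, P2:E(10), P3:I | bus: none
[13] P3: load  L1 | P0:I, P1:I, P2:S(10), P3:S(10) | bus: BusRd
[14] P3: store L0 := 44 | P0:I, P1:I, P2:I, P3:M(44) | bus: BusRdX,Flush
[15] P2: load  L1 | P0:I, P1:I, P2:S(10), P3:S(10) | bus: none
[16] P1: store L0 := 30 | P0:I, P1:M(30), P2:I, P3:I | bus: BusRdX,Flush
[17] P3: store L0 := 27 | P0:I, P1:I, P2:I, P3:M(27) | bus: BusRdX,Flush

state = I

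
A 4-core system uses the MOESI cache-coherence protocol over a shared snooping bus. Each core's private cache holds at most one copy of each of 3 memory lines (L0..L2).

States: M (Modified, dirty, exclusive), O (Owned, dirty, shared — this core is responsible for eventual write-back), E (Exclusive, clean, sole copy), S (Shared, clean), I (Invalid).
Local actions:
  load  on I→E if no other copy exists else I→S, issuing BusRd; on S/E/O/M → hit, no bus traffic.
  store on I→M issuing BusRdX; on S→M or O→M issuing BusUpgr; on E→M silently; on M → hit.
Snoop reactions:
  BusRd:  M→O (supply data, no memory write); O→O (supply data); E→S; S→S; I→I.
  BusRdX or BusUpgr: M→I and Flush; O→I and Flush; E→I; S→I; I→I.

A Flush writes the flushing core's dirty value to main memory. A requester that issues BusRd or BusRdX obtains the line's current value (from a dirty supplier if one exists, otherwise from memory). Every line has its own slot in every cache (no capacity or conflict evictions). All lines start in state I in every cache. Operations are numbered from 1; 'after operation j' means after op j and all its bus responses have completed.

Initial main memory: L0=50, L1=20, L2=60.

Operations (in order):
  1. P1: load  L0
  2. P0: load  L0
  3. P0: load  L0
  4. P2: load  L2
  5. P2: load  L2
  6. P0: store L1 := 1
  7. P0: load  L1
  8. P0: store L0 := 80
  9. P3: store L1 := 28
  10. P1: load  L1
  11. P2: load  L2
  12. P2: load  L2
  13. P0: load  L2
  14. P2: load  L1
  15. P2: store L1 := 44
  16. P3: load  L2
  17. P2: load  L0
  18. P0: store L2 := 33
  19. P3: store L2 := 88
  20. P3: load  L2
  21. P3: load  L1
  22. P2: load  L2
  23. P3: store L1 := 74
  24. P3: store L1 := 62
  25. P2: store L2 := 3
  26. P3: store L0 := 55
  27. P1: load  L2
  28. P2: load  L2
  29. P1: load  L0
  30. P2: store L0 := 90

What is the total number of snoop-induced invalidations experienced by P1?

step 1: P1: load  L0  ⟶  IEII  (L0)  txn=BusRd  M[L0]=50
step 2: P0: load  L0  ⟶  SSII  (L0)  txn=BusRd  M[L0]=50
step 3: P0: load  L0  ⟶  SSII  (L0)  txn=∅  M[L0]=50
step 4: P2: load  L2  ⟶  IIEI  (L2)  txn=BusRd  M[L2]=60
step 5: P2: load  L2  ⟶  IIEI  (L2)  txn=∅  M[L2]=60
step 6: P0: store L1 := 1  ⟶  MIII  (L1)  txn=BusRdX  M[L1]=20
step 7: P0: load  L1  ⟶  MIII  (L1)  txn=∅  M[L1]=20
step 8: P0: store L0 := 80  ⟶  MIII  (L0)  txn=BusUpgr  M[L0]=50
step 9: P3: store L1 := 28  ⟶  IIIM  (L1)  txn=BusRdX+Flush  M[L1]=1
step 10: P1: load  L1  ⟶  ISIO  (L1)  txn=BusRd  M[L1]=1
step 11: P2: load  L2  ⟶  IIEI  (L2)  txn=∅  M[L2]=60
step 12: P2: load  L2  ⟶  IIEI  (L2)  txn=∅  M[L2]=60
step 13: P0: load  L2  ⟶  SISI  (L2)  txn=BusRd  M[L2]=60
step 14: P2: load  L1  ⟶  ISSO  (L1)  txn=BusRd  M[L1]=1
step 15: P2: store L1 := 44  ⟶  IIMI  (L1)  txn=BusUpgr+Flush  M[L1]=28
step 16: P3: load  L2  ⟶  SISS  (L2)  txn=BusRd  M[L2]=60
step 17: P2: load  L0  ⟶  OISI  (L0)  txn=BusRd  M[L0]=50
step 18: P0: store L2 := 33  ⟶  MIII  (L2)  txn=BusUpgr  M[L2]=60
step 19: P3: store L2 := 88  ⟶  IIIM  (L2)  txn=BusRdX+Flush  M[L2]=33
step 20: P3: load  L2  ⟶  IIIM  (L2)  txn=∅  M[L2]=33
step 21: P3: load  L1  ⟶  IIOS  (L1)  txn=BusRd  M[L1]=28
step 22: P2: load  L2  ⟶  IISO  (L2)  txn=BusRd  M[L2]=33
step 23: P3: store L1 := 74  ⟶  IIIM  (L1)  txn=BusUpgr+Flush  M[L1]=44
step 24: P3: store L1 := 62  ⟶  IIIM  (L1)  txn=∅  M[L1]=44
step 25: P2: store L2 := 3  ⟶  IIMI  (L2)  txn=BusUpgr+Flush  M[L2]=88
step 26: P3: store L0 := 55  ⟶  IIIM  (L0)  txn=BusRdX+Flush  M[L0]=80
step 27: P1: load  L2  ⟶  ISOI  (L2)  txn=BusRd  M[L2]=88
step 28: P2: load  L2  ⟶  ISOI  (L2)  txn=∅  M[L2]=88
step 29: P1: load  L0  ⟶  ISIO  (L0)  txn=BusRd  M[L0]=80
step 30: P2: store L0 := 90  ⟶  IIMI  (L0)  txn=BusRdX+Flush  M[L0]=55

invalidations = 3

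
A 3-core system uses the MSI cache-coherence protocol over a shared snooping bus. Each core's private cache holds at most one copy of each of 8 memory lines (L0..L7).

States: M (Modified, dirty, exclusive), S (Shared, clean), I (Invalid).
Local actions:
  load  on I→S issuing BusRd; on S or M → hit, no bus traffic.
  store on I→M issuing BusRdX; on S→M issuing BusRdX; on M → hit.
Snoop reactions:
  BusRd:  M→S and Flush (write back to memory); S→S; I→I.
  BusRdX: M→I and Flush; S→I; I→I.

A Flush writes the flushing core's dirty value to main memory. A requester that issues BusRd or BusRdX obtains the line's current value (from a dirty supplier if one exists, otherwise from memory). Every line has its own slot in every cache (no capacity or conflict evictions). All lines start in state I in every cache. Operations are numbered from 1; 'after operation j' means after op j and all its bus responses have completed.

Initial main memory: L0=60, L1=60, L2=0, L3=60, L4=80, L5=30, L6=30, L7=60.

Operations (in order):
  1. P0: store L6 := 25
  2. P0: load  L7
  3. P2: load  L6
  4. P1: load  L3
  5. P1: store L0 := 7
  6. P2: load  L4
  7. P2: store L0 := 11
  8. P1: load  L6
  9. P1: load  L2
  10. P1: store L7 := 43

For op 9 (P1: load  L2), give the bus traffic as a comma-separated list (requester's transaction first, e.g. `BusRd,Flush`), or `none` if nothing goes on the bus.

bus = BusRd

1. P0: store L6 := 25  bus=[BusRdX]  L6: P0=M P1=I P2=I  mem[L6]=30
2. P0: load  L7  bus=[BusRd]  L7: P0=S P1=I P2=I  mem[L7]=60
3. P2: load  L6  bus=[BusRd,Flush]  L6: P0=S P1=I P2=S  mem[L6]=25
4. P1: load  L3  bus=[BusRd]  L3: P0=I P1=S P2=I  mem[L3]=60
5. P1: store L0 := 7  bus=[BusRdX]  L0: P0=I P1=M P2=I  mem[L0]=60
6. P2: load  L4  bus=[BusRd]  L4: P0=I P1=I P2=S  mem[L4]=80
7. P2: store L0 := 11  bus=[BusRdX,Flush]  L0: P0=I P1=I P2=M  mem[L0]=7
8. P1: load  L6  bus=[BusRd]  L6: P0=S P1=S P2=S  mem[L6]=25
9. P1: load  L2  bus=[BusRd]  L2: P0=I P1=S P2=I  mem[L2]=0
10. P1: store L7 := 43  bus=[BusRdX]  L7: P0=I P1=M P2=I  mem[L7]=60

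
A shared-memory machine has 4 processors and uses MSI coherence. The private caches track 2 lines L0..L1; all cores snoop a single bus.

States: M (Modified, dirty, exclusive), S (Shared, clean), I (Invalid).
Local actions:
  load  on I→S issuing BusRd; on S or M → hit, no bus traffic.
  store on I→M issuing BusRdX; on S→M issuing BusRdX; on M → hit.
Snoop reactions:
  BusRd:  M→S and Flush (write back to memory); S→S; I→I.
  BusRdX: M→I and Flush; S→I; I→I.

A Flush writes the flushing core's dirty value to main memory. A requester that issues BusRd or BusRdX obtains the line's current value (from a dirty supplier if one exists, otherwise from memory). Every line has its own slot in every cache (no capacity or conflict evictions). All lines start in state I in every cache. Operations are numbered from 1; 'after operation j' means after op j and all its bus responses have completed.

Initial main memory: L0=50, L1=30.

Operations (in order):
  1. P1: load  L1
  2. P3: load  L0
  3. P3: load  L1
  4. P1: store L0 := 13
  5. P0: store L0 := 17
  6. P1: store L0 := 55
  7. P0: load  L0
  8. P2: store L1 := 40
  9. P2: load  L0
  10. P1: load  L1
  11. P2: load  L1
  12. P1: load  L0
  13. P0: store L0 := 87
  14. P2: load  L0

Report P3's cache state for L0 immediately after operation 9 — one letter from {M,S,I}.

  op1 P1: load  L1 → I/S/I/I on L1; bus BusRd; mem=30
  op2 P3: load  L0 → I/I/I/S on L0; bus BusRd; mem=50
  op3 P3: load  L1 → I/S/I/S on L1; bus BusRd; mem=30
  op4 P1: store L0 := 13 → I/M/I/I on L0; bus BusRdX; mem=50
  op5 P0: store L0 := 17 → M/I/I/I on L0; bus BusRdX Flush; mem=13
  op6 P1: store L0 := 55 → I/M/I/I on L0; bus BusRdX Flush; mem=17
  op7 P0: load  L0 → S/S/I/I on L0; bus BusRd Flush; mem=55
  op8 P2: store L1 := 40 → I/I/M/I on L1; bus BusRdX; mem=30
  op9 P2: load  L0 → S/S/S/I on L0; bus BusRd; mem=55
  op10 P1: load  L1 → I/S/S/I on L1; bus BusRd Flush; mem=40
  op11 P2: load  L1 → I/S/S/I on L1; bus (none); mem=40
  op12 P1: load  L0 → S/S/S/I on L0; bus (none); mem=55
  op13 P0: store L0 := 87 → M/I/I/I on L0; bus BusRdX; mem=55
  op14 P2: load  L0 → S/I/S/I on L0; bus BusRd Flush; mem=87

state = I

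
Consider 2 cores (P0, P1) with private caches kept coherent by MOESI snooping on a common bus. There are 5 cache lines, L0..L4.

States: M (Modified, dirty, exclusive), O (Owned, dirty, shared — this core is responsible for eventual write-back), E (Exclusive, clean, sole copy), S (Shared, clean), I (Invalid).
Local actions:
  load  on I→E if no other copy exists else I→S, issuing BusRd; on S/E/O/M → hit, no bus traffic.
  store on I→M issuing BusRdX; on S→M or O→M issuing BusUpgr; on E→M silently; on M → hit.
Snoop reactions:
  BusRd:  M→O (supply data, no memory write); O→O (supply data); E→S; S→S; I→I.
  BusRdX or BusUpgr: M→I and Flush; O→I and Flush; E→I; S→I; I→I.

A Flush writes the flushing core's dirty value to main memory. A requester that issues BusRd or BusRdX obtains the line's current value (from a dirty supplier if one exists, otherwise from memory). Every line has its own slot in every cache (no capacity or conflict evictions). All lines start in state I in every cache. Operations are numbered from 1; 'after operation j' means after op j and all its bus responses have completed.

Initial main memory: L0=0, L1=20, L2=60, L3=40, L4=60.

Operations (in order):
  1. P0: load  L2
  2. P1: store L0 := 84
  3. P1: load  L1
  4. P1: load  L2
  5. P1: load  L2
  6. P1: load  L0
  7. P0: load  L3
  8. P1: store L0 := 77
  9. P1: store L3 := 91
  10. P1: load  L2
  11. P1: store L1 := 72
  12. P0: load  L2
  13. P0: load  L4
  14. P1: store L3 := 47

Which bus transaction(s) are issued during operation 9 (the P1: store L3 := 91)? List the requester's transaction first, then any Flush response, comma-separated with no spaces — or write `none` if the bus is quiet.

[1] P0: load  L2 | P0:E(60), P1:I | bus: BusRd
[2] P1: store L0 := 84 | P0:I, P1:M(84) | bus: BusRdX
[3] P1: load  L1 | P0:I, P1:E(20) | bus: BusRd
[4] P1: load  L2 | P0:S(60), P1:S(60) | bus: BusRd
[5] P1: load  L2 | P0:S(60), P1:S(60) | bus: none
[6] P1: load  L0 | P0:I, P1:M(84) | bus: none
[7] P0: load  L3 | P0:E(40), P1:I | bus: BusRd
[8] P1: store L0 := 77 | P0:I, P1:M(77) | bus: none
[9] P1: store L3 := 91 | P0:I, P1:M(91) | bus: BusRdX
[10] P1: load  L2 | P0:S(60), P1:S(60) | bus: none
[11] P1: store L1 := 72 | P0:I, P1:M(72) | bus: none
[12] P0: load  L2 | P0:S(60), P1:S(60) | bus: none
[13] P0: load  L4 | P0:E(60), P1:I | bus: BusRd
[14] P1: store L3 := 47 | P0:I, P1:M(47) | bus: none

bus = BusRdX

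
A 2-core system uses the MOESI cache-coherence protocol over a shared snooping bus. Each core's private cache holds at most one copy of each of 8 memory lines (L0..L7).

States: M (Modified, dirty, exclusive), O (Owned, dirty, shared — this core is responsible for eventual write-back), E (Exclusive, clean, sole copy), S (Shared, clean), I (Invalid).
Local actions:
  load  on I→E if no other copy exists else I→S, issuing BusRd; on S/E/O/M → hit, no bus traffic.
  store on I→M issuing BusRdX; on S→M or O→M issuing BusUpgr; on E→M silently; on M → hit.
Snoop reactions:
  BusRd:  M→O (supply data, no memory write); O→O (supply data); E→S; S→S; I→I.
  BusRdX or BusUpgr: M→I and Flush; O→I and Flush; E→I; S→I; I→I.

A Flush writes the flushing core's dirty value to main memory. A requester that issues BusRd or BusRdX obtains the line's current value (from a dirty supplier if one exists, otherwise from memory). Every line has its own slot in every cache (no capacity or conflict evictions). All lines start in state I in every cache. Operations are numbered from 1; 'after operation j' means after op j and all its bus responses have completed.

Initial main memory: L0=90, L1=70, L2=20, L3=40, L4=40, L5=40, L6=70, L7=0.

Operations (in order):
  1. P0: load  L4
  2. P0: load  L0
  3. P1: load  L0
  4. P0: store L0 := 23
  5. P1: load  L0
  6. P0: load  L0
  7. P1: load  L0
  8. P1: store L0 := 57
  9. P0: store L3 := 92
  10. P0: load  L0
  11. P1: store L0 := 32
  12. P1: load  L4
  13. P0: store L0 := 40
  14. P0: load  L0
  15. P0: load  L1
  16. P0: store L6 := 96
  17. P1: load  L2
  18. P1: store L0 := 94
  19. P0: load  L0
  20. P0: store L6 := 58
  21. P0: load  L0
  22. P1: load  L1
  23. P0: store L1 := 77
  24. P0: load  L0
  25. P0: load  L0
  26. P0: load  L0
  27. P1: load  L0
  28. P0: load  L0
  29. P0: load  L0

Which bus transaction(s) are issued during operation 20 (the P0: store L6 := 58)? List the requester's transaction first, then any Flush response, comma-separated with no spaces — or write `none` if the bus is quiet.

bus = none

step 1: P0: load  L4  ⟶  EI  (L4)  txn=BusRd  M[L4]=40
step 2: P0: load  L0  ⟶  EI  (L0)  txn=BusRd  M[L0]=90
step 3: P1: load  L0  ⟶  SS  (L0)  txn=BusRd  M[L0]=90
step 4: P0: store L0 := 23  ⟶  MI  (L0)  txn=BusUpgr  M[L0]=90
step 5: P1: load  L0  ⟶  OS  (L0)  txn=BusRd  M[L0]=90
step 6: P0: load  L0  ⟶  OS  (L0)  txn=∅  M[L0]=90
step 7: P1: load  L0  ⟶  OS  (L0)  txn=∅  M[L0]=90
step 8: P1: store L0 := 57  ⟶  IM  (L0)  txn=BusUpgr+Flush  M[L0]=23
step 9: P0: store L3 := 92  ⟶  MI  (L3)  txn=BusRdX  M[L3]=40
step 10: P0: load  L0  ⟶  SO  (L0)  txn=BusRd  M[L0]=23
step 11: P1: store L0 := 32  ⟶  IM  (L0)  txn=BusUpgr  M[L0]=23
step 12: P1: load  L4  ⟶  SS  (L4)  txn=BusRd  M[L4]=40
step 13: P0: store L0 := 40  ⟶  MI  (L0)  txn=BusRdX+Flush  M[L0]=32
step 14: P0: load  L0  ⟶  MI  (L0)  txn=∅  M[L0]=32
step 15: P0: load  L1  ⟶  EI  (L1)  txn=BusRd  M[L1]=70
step 16: P0: store L6 := 96  ⟶  MI  (L6)  txn=BusRdX  M[L6]=70
step 17: P1: load  L2  ⟶  IE  (L2)  txn=BusRd  M[L2]=20
step 18: P1: store L0 := 94  ⟶  IM  (L0)  txn=BusRdX+Flush  M[L0]=40
step 19: P0: load  L0  ⟶  SO  (L0)  txn=BusRd  M[L0]=40
step 20: P0: store L6 := 58  ⟶  MI  (L6)  txn=∅  M[L6]=70
step 21: P0: load  L0  ⟶  SO  (L0)  txn=∅  M[L0]=40
step 22: P1: load  L1  ⟶  SS  (L1)  txn=BusRd  M[L1]=70
step 23: P0: store L1 := 77  ⟶  MI  (L1)  txn=BusUpgr  M[L1]=70
step 24: P0: load  L0  ⟶  SO  (L0)  txn=∅  M[L0]=40
step 25: P0: load  L0  ⟶  SO  (L0)  txn=∅  M[L0]=40
step 26: P0: load  L0  ⟶  SO  (L0)  txn=∅  M[L0]=40
step 27: P1: load  L0  ⟶  SO  (L0)  txn=∅  M[L0]=40
step 28: P0: load  L0  ⟶  SO  (L0)  txn=∅  M[L0]=40
step 29: P0: load  L0  ⟶  SO  (L0)  txn=∅  M[L0]=40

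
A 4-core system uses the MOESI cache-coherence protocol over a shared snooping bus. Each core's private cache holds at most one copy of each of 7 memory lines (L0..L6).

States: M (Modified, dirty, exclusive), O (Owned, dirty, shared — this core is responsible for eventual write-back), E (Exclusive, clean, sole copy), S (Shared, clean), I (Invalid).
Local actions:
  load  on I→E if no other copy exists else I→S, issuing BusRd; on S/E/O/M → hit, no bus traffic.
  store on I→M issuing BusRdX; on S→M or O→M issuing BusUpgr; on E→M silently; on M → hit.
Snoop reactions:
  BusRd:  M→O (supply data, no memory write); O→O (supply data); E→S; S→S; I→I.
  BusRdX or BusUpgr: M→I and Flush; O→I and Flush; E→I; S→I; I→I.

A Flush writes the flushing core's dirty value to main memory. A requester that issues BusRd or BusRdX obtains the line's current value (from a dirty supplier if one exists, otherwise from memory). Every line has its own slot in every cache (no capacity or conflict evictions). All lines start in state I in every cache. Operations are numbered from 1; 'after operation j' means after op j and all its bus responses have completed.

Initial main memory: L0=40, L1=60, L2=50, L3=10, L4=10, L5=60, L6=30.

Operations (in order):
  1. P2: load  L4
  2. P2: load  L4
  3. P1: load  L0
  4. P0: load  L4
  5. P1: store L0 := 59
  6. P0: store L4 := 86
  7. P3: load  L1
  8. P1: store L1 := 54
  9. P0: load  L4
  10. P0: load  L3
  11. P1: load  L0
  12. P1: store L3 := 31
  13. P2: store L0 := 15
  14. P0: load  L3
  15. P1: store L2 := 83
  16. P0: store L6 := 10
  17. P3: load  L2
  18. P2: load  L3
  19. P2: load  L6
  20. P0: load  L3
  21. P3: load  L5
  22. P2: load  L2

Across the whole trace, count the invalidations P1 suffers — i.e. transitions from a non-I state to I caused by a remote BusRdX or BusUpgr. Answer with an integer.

invalidations = 1

[1] P2: load  L4 | P0:I, P1:I, P2:E(10), P3:I | bus: BusRd
[2] P2: load  L4 | P0:I, P1:I, P2:E(10), P3:I | bus: none
[3] P1: load  L0 | P0:I, P1:E(40), P2:I, P3:I | bus: BusRd
[4] P0: load  L4 | P0:S(10), P1:I, P2:S(10), P3:I | bus: BusRd
[5] P1: store L0 := 59 | P0:I, P1:M(59), P2:I, P3:I | bus: none
[6] P0: store L4 := 86 | P0:M(86), P1:I, P2:I, P3:I | bus: BusUpgr
[7] P3: load  L1 | P0:I, P1:I, P2:I, P3:E(60) | bus: BusRd
[8] P1: store L1 := 54 | P0:I, P1:M(54), P2:I, P3:I | bus: BusRdX
[9] P0: load  L4 | P0:M(86), P1:I, P2:I, P3:I | bus: none
[10] P0: load  L3 | P0:E(10), P1:I, P2:I, P3:I | bus: BusRd
[11] P1: load  L0 | P0:I, P1:M(59), P2:I, P3:I | bus: none
[12] P1: store L3 := 31 | P0:I, P1:M(31), P2:I, P3:I | bus: BusRdX
[13] P2: store L0 := 15 | P0:I, P1:I, P2:M(15), P3:I | bus: BusRdX,Flush
[14] P0: load  L3 | P0:S(31), P1:O(31), P2:I, P3:I | bus: BusRd
[15] P1: store L2 := 83 | P0:I, P1:M(83), P2:I, P3:I | bus: BusRdX
[16] P0: store L6 := 10 | P0:M(10), P1:I, P2:I, P3:I | bus: BusRdX
[17] P3: load  L2 | P0:I, P1:O(83), P2:I, P3:S(83) | bus: BusRd
[18] P2: load  L3 | P0:S(31), P1:O(31), P2:S(31), P3:I | bus: BusRd
[19] P2: load  L6 | P0:O(10), P1:I, P2:S(10), P3:I | bus: BusRd
[20] P0: load  L3 | P0:S(31), P1:O(31), P2:S(31), P3:I | bus: none
[21] P3: load  L5 | P0:I, P1:I, P2:I, P3:E(60) | bus: BusRd
[22] P2: load  L2 | P0:I, P1:O(83), P2:S(83), P3:S(83) | bus: BusRd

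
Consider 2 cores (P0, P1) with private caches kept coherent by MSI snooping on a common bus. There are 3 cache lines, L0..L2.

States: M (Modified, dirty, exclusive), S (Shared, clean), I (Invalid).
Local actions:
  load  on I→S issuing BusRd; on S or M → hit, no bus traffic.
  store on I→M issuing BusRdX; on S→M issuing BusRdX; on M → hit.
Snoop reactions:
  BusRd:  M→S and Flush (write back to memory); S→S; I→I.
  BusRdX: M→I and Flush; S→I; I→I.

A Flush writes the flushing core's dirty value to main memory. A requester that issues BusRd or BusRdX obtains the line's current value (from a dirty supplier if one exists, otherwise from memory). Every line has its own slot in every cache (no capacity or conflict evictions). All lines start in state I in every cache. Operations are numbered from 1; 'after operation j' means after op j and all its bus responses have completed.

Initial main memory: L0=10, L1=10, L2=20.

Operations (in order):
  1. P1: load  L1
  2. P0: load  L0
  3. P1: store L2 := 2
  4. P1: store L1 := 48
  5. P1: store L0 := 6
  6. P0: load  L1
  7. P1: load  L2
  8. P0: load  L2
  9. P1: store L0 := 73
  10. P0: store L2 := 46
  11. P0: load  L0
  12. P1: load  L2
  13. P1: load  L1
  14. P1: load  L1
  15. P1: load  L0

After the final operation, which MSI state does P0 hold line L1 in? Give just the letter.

state = S

  op1 P1: load  L1 → I/S on L1; bus BusRd; mem=10
  op2 P0: load  L0 → S/I on L0; bus BusRd; mem=10
  op3 P1: store L2 := 2 → I/M on L2; bus BusRdX; mem=20
  op4 P1: store L1 := 48 → I/M on L1; bus BusRdX; mem=10
  op5 P1: store L0 := 6 → I/M on L0; bus BusRdX; mem=10
  op6 P0: load  L1 → S/S on L1; bus BusRd Flush; mem=48
  op7 P1: load  L2 → I/M on L2; bus (none); mem=20
  op8 P0: load  L2 → S/S on L2; bus BusRd Flush; mem=2
  op9 P1: store L0 := 73 → I/M on L0; bus (none); mem=10
  op10 P0: store L2 := 46 → M/I on L2; bus BusRdX; mem=2
  op11 P0: load  L0 → S/S on L0; bus BusRd Flush; mem=73
  op12 P1: load  L2 → S/S on L2; bus BusRd Flush; mem=46
  op13 P1: load  L1 → S/S on L1; bus (none); mem=48
  op14 P1: load  L1 → S/S on L1; bus (none); mem=48
  op15 P1: load  L0 → S/S on L0; bus (none); mem=73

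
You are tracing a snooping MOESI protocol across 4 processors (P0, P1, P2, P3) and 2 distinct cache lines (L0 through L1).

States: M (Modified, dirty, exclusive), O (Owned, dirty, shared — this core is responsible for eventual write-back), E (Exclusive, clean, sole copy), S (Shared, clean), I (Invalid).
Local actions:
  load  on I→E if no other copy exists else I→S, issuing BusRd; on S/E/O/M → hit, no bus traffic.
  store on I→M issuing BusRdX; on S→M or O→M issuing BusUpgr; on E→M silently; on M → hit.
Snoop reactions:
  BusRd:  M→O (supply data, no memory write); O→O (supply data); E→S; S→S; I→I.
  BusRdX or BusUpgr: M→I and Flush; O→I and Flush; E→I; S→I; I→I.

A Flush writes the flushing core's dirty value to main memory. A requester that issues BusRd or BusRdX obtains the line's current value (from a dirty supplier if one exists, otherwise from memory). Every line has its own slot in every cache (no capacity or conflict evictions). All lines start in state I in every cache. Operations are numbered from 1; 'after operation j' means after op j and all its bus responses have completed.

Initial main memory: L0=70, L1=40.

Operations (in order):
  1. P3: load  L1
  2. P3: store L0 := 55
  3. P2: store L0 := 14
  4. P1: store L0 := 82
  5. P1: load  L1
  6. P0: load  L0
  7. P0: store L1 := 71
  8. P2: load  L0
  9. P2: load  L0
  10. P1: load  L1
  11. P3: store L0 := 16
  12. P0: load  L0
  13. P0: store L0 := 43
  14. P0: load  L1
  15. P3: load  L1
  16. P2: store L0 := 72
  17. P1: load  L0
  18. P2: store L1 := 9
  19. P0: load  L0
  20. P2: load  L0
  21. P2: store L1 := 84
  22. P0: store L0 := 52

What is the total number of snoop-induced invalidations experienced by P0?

invalidations = 3

step 1: P3: load  L1  ⟶  IIIE  (L1)  txn=BusRd  M[L1]=40
step 2: P3: store L0 := 55  ⟶  IIIM  (L0)  txn=BusRdX  M[L0]=70
step 3: P2: store L0 := 14  ⟶  IIMI  (L0)  txn=BusRdX+Flush  M[L0]=55
step 4: P1: store L0 := 82  ⟶  IMII  (L0)  txn=BusRdX+Flush  M[L0]=14
step 5: P1: load  L1  ⟶  ISIS  (L1)  txn=BusRd  M[L1]=40
step 6: P0: load  L0  ⟶  SOII  (L0)  txn=BusRd  M[L0]=14
step 7: P0: store L1 := 71  ⟶  MIII  (L1)  txn=BusRdX  M[L1]=40
step 8: P2: load  L0  ⟶  SOSI  (L0)  txn=BusRd  M[L0]=14
step 9: P2: load  L0  ⟶  SOSI  (L0)  txn=∅  M[L0]=14
step 10: P1: load  L1  ⟶  OSII  (L1)  txn=BusRd  M[L1]=40
step 11: P3: store L0 := 16  ⟶  IIIM  (L0)  txn=BusRdX+Flush  M[L0]=82
step 12: P0: load  L0  ⟶  SIIO  (L0)  txn=BusRd  M[L0]=82
step 13: P0: store L0 := 43  ⟶  MIII  (L0)  txn=BusUpgr+Flush  M[L0]=16
step 14: P0: load  L1  ⟶  OSII  (L1)  txn=∅  M[L1]=40
step 15: P3: load  L1  ⟶  OSIS  (L1)  txn=BusRd  M[L1]=40
step 16: P2: store L0 := 72  ⟶  IIMI  (L0)  txn=BusRdX+Flush  M[L0]=43
step 17: P1: load  L0  ⟶  ISOI  (L0)  txn=BusRd  M[L0]=43
step 18: P2: store L1 := 9  ⟶  IIMI  (L1)  txn=BusRdX+Flush  M[L1]=71
step 19: P0: load  L0  ⟶  SSOI  (L0)  txn=BusRd  M[L0]=43
step 20: P2: load  L0  ⟶  SSOI  (L0)  txn=∅  M[L0]=43
step 21: P2: store L1 := 84  ⟶  IIMI  (L1)  txn=∅  M[L1]=71
step 22: P0: store L0 := 52  ⟶  MIII  (L0)  txn=BusUpgr+Flush  M[L0]=72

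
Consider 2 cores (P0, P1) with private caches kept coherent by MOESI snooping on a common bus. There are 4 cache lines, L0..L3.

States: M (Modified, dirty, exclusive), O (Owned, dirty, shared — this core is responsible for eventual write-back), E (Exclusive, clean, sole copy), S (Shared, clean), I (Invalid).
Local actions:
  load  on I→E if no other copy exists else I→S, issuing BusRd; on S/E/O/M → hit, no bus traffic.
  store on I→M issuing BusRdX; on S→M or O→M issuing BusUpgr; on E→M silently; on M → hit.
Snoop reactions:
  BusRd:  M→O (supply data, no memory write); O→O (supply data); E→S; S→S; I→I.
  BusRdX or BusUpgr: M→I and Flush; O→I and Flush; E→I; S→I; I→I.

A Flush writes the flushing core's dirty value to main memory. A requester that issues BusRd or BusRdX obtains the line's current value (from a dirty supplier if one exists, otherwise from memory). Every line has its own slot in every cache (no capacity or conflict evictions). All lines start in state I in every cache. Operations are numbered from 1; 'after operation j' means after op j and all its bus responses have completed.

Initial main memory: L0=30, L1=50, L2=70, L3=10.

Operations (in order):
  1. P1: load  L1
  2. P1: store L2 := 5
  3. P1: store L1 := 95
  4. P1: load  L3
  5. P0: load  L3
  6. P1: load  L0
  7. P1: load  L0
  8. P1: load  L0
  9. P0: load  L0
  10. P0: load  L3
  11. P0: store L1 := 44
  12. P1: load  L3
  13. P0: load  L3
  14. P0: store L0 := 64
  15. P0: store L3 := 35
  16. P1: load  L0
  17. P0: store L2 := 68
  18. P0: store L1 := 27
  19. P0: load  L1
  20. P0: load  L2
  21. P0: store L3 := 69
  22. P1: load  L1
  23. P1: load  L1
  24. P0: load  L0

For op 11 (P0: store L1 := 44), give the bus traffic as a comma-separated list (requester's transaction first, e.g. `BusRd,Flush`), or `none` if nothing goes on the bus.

1. P1: load  L1  bus=[BusRd]  L1: P0=I P1=E  mem[L1]=50
2. P1: store L2 := 5  bus=[BusRdX]  L2: P0=I P1=M  mem[L2]=70
3. P1: store L1 := 95  bus=[-]  L1: P0=I P1=M  mem[L1]=50
4. P1: load  L3  bus=[BusRd]  L3: P0=I P1=E  mem[L3]=10
5. P0: load  L3  bus=[BusRd]  L3: P0=S P1=S  mem[L3]=10
6. P1: load  L0  bus=[BusRd]  L0: P0=I P1=E  mem[L0]=30
7. P1: load  L0  bus=[-]  L0: P0=I P1=E  mem[L0]=30
8. P1: load  L0  bus=[-]  L0: P0=I P1=E  mem[L0]=30
9. P0: load  L0  bus=[BusRd]  L0: P0=S P1=S  mem[L0]=30
10. P0: load  L3  bus=[-]  L3: P0=S P1=S  mem[L3]=10
11. P0: store L1 := 44  bus=[BusRdX,Flush]  L1: P0=M P1=I  mem[L1]=95
12. P1: load  L3  bus=[-]  L3: P0=S P1=S  mem[L3]=10
13. P0: load  L3  bus=[-]  L3: P0=S P1=S  mem[L3]=10
14. P0: store L0 := 64  bus=[BusUpgr]  L0: P0=M P1=I  mem[L0]=30
15. P0: store L3 := 35  bus=[BusUpgr]  L3: P0=M P1=I  mem[L3]=10
16. P1: load  L0  bus=[BusRd]  L0: P0=O P1=S  mem[L0]=30
17. P0: store L2 := 68  bus=[BusRdX,Flush]  L2: P0=M P1=I  mem[L2]=5
18. P0: store L1 := 27  bus=[-]  L1: P0=M P1=I  mem[L1]=95
19. P0: load  L1  bus=[-]  L1: P0=M P1=I  mem[L1]=95
20. P0: load  L2  bus=[-]  L2: P0=M P1=I  mem[L2]=5
21. P0: store L3 := 69  bus=[-]  L3: P0=M P1=I  mem[L3]=10
22. P1: load  L1  bus=[BusRd]  L1: P0=O P1=S  mem[L1]=95
23. P1: load  L1  bus=[-]  L1: P0=O P1=S  mem[L1]=95
24. P0: load  L0  bus=[-]  L0: P0=O P1=S  mem[L0]=30

bus = BusRdX,Flush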